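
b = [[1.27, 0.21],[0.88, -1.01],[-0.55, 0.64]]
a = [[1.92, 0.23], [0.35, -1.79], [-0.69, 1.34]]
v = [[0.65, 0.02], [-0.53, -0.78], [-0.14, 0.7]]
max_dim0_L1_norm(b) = 2.7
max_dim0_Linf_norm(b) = 1.27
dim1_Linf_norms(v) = [0.65, 0.78, 0.7]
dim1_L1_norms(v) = [0.67, 1.31, 0.84]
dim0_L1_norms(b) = [2.7, 1.86]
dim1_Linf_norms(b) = [1.27, 1.01, 0.64]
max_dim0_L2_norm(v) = 1.05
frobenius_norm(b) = 2.04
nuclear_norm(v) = 1.87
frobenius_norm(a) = 3.06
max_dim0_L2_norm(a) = 2.25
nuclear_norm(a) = 4.29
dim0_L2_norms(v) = [0.85, 1.05]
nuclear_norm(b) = 2.76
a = v + b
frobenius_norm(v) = 1.35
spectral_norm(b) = 1.80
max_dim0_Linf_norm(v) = 0.78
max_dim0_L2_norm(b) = 1.64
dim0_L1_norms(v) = [1.32, 1.5]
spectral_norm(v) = 1.14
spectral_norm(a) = 2.42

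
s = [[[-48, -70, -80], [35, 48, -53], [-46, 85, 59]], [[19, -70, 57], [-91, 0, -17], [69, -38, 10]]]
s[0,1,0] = 35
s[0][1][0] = 35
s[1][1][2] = -17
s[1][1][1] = 0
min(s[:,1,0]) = -91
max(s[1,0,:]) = 57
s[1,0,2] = 57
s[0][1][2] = -53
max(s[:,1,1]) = 48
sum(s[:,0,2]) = -23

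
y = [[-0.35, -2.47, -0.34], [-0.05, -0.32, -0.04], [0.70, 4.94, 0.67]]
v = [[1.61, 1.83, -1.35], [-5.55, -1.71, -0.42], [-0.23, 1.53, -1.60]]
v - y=[[1.96, 4.3, -1.01], [-5.50, -1.39, -0.38], [-0.93, -3.41, -2.27]]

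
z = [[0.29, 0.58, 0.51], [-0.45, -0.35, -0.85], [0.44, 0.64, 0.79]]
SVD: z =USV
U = [[-0.47, -0.63, -0.62], [0.59, -0.75, 0.31], [-0.65, -0.22, 0.73]]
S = [1.69, 0.29, 0.0]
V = [[-0.41,-0.53,-0.74], [0.2,-0.85,0.49], [0.89,-0.05,-0.45]]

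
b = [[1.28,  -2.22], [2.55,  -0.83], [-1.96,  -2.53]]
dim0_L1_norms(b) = [5.79, 5.58]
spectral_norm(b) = 3.47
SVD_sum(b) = [[-0.04, -2.19], [-0.02, -0.78], [-0.05, -2.57]] + [[1.32, -0.03], [2.57, -0.05], [-1.91, 0.04]]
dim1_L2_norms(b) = [2.56, 2.68, 3.2]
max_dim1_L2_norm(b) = 3.2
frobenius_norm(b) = 4.90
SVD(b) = [[0.63,0.38], [0.22,0.74], [0.74,-0.55]] @ diag([3.4667295424098543, 3.4615728043452676]) @ [[-0.02, -1.0], [1.00, -0.02]]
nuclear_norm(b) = 6.93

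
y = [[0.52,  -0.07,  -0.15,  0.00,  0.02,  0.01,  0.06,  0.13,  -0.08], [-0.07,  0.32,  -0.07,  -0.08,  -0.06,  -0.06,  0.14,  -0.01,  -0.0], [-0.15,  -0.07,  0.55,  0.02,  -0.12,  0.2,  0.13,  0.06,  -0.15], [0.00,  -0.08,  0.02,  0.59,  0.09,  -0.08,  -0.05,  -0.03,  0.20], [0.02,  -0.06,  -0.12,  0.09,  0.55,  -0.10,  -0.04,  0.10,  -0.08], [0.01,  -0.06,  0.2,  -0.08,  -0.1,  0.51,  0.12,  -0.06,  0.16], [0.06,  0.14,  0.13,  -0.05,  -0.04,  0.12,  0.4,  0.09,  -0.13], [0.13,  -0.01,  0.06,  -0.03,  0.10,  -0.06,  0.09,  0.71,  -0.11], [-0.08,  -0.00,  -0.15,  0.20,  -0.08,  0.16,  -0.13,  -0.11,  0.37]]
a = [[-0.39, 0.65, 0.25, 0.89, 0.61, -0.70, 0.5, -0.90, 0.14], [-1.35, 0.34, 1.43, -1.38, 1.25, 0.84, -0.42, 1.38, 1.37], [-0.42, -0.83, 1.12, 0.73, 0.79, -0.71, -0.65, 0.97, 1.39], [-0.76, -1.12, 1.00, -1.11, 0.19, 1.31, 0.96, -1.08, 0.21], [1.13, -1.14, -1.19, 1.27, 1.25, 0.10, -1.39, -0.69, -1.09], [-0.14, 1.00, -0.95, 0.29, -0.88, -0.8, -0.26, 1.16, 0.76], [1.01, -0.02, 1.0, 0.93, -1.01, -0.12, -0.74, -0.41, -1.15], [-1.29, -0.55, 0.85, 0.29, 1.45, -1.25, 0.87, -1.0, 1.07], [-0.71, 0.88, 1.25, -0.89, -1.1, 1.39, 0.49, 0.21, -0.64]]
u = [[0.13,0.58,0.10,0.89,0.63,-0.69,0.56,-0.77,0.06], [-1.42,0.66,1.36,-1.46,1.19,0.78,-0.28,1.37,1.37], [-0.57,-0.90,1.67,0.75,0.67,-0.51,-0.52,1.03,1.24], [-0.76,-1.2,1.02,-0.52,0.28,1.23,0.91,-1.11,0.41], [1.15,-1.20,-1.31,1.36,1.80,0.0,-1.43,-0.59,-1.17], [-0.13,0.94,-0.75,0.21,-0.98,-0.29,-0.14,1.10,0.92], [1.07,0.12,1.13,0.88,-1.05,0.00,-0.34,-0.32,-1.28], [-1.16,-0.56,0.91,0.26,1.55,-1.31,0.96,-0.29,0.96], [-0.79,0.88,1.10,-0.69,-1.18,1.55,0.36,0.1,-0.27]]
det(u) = -10.92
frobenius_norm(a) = 8.33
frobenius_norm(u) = 8.38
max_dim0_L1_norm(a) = 9.04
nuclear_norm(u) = 20.60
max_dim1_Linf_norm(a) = 1.45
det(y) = -0.00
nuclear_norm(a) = 20.39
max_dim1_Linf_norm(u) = 1.8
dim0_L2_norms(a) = [2.69, 2.42, 3.16, 2.81, 3.04, 2.75, 2.31, 2.8, 2.92]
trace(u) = 2.55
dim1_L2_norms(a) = [1.84, 3.48, 2.66, 2.82, 3.28, 2.33, 2.44, 3.06, 2.73]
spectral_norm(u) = 5.12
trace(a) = -1.97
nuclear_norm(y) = 4.52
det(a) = 46.31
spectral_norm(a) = 4.98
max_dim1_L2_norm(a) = 3.48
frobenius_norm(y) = 1.76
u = y + a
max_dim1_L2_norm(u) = 3.65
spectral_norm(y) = 0.93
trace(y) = 4.52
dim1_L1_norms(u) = [4.41, 9.89, 7.86, 7.44, 10.01, 5.46, 6.19, 7.96, 6.92]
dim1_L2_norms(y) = [0.57, 0.38, 0.65, 0.64, 0.6, 0.6, 0.49, 0.75, 0.52]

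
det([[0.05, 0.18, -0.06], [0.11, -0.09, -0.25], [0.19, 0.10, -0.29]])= -0.002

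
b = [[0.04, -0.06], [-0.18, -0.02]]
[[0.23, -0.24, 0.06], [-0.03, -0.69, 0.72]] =b@[[0.54, 3.18, -3.64],[-3.53, 6.07, -3.40]]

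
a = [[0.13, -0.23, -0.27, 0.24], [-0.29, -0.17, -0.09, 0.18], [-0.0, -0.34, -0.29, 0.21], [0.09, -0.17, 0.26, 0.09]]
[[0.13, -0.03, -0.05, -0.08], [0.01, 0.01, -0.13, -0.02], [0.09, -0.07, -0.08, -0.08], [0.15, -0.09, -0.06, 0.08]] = a@[[0.29, -0.11, 0.20, -0.01], [-0.15, 0.42, 0.12, -0.01], [0.23, -0.10, -0.12, 0.31], [0.48, 0.21, -0.33, 0.02]]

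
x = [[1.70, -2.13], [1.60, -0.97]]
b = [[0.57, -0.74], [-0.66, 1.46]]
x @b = [[2.37, -4.37], [1.55, -2.6]]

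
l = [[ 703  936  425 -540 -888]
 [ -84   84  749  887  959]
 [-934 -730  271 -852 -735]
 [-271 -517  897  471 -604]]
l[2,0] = -934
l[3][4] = -604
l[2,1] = -730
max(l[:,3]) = 887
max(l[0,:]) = 936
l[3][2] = 897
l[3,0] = -271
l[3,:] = [-271, -517, 897, 471, -604]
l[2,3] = -852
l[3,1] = -517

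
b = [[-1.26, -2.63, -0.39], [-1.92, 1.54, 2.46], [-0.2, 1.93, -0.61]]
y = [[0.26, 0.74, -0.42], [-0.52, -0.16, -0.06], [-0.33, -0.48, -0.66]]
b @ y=[[1.17, -0.32, 0.94], [-2.11, -2.85, -0.91], [-0.85, -0.16, 0.37]]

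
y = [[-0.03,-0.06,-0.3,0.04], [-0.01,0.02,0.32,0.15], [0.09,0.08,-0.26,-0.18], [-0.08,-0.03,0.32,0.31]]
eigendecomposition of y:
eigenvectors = [[(-0.79+0j),  (0.85+0j),  (0.85-0j),  (0.35+0j)],[0.55+0.00j,  -0.44-0.05j,  (-0.44+0.05j),  (0.34+0j)],[-0.27+0.00j,  (0.08-0.18j),  (0.08+0.18j),  (-0.21+0j)],[0.10+0.00j,  (0.04+0.18j),  0.04-0.18j,  0.85+0.00j]]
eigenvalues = [(-0.09+0j), (-0.03+0.08j), (-0.03-0.08j), (0.19+0j)]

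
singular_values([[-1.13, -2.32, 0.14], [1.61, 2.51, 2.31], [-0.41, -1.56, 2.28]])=[4.36, 3.12, 0.0]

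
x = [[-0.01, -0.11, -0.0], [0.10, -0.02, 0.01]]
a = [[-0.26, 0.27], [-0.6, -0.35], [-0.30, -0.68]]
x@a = [[0.07, 0.04], [-0.02, 0.03]]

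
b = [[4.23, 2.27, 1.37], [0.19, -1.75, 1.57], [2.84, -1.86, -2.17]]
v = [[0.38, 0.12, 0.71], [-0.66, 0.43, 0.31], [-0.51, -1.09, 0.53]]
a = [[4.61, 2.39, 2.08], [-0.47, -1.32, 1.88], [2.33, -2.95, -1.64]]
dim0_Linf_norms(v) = [0.66, 1.09, 0.71]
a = b + v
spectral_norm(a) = 5.60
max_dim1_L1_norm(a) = 9.08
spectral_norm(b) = 5.21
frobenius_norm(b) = 6.84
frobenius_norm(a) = 7.32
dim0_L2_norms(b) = [5.1, 3.42, 3.01]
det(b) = 45.80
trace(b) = 0.31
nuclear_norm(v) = 2.97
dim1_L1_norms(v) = [1.21, 1.4, 2.13]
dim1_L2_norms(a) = [5.59, 2.34, 4.1]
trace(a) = 1.65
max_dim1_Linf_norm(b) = 4.23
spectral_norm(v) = 1.32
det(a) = 53.45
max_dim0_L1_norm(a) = 7.41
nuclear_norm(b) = 11.31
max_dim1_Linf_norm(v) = 1.09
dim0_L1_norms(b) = [7.26, 5.88, 5.11]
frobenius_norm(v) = 1.76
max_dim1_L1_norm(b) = 7.87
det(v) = 0.90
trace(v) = 1.34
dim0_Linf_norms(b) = [4.23, 2.27, 2.17]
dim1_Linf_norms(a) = [4.61, 1.88, 2.95]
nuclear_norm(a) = 12.03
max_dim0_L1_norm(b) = 7.26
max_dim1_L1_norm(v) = 2.13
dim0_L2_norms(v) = [0.92, 1.18, 0.94]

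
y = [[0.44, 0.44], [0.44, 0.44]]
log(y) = [[(-18.5+1.57j), 18.37-1.57j],[(18.37-1.57j), (-18.5+1.57j)]]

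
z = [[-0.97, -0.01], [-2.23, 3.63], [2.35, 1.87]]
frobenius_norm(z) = 5.30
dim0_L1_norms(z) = [5.55, 5.51]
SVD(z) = [[-0.10,0.28], [-0.99,0.10], [-0.14,-0.95]] @ diag([4.310512137829093, 3.0870188061668924]) @ [[0.46, -0.89], [-0.89, -0.46]]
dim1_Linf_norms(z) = [0.97, 3.63, 2.35]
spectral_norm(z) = 4.31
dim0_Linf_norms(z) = [2.35, 3.63]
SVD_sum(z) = [[-0.2, 0.39], [-1.95, 3.77], [-0.27, 0.52]] + [[-0.77, -0.4], [-0.28, -0.14], [2.62, 1.35]]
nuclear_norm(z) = 7.40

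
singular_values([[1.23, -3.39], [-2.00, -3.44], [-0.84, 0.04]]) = [4.87, 2.41]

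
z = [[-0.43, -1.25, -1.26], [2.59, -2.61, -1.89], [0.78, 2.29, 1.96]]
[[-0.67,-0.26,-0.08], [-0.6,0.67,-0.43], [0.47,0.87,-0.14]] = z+[[-0.24, 0.99, 1.18], [-3.19, 3.28, 1.46], [-0.31, -1.42, -2.10]]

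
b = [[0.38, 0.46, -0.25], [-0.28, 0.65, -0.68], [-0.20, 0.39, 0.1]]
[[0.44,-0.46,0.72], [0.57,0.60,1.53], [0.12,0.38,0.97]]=b @ [[0.23, -1.51, -0.66], [0.54, 0.21, 2.14], [-0.42, -0.06, 0.07]]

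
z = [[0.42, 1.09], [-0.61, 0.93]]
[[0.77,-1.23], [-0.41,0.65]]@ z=[[1.07, -0.3], [-0.57, 0.16]]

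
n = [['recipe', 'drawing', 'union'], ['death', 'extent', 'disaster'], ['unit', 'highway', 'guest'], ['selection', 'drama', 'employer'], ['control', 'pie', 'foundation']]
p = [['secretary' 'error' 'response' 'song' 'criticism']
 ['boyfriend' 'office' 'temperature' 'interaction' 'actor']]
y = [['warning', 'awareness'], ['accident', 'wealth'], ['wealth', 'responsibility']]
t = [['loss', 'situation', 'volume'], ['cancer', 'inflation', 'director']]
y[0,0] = 'warning'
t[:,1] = ['situation', 'inflation']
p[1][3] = 'interaction'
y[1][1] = 'wealth'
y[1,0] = 'accident'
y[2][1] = 'responsibility'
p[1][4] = 'actor'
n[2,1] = 'highway'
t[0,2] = 'volume'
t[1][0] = 'cancer'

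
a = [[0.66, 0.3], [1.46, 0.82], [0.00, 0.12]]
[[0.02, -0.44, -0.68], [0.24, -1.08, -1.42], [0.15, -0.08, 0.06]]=a @ [[-0.54, -0.36, -1.27], [1.25, -0.68, 0.53]]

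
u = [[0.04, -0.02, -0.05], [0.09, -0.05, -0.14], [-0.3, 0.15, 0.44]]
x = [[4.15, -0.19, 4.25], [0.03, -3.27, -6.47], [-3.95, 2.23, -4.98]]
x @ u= [[-1.13, 0.56, 1.69], [1.65, -0.81, -2.39], [1.54, -0.78, -2.31]]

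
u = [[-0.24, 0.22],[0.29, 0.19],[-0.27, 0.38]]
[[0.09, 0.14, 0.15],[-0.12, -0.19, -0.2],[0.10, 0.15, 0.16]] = u@[[-0.41, -0.62, -0.66], [-0.03, -0.05, -0.05]]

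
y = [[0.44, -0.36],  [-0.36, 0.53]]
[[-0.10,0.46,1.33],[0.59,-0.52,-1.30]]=y@ [[1.55, 0.57, 2.27], [2.16, -0.59, -0.92]]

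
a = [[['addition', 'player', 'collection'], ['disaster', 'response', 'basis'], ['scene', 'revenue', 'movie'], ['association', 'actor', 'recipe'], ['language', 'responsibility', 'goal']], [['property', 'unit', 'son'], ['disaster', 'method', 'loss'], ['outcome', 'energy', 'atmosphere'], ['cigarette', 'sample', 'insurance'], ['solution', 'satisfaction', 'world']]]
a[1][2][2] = 'atmosphere'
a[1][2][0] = 'outcome'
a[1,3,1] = 'sample'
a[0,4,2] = 'goal'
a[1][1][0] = 'disaster'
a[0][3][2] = 'recipe'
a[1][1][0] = 'disaster'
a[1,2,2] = 'atmosphere'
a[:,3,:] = [['association', 'actor', 'recipe'], ['cigarette', 'sample', 'insurance']]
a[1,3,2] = 'insurance'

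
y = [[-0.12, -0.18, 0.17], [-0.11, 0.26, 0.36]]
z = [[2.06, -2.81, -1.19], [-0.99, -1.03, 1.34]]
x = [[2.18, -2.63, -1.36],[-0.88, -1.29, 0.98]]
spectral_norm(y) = 0.46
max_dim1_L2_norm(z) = 3.68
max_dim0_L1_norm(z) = 3.84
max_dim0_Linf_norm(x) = 2.63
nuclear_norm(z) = 5.63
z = x + y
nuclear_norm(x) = 5.52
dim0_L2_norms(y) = [0.16, 0.32, 0.4]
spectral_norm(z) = 3.69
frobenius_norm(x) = 4.11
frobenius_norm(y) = 0.53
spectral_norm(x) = 3.68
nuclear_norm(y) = 0.73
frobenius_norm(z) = 4.17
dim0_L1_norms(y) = [0.23, 0.44, 0.53]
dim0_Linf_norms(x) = [2.18, 2.63, 1.36]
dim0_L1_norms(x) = [3.06, 3.92, 2.34]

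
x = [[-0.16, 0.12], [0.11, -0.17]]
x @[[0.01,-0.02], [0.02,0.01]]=[[0.0, 0.0],[-0.0, -0.0]]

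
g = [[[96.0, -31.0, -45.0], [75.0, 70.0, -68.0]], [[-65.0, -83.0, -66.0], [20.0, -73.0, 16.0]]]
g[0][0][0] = 96.0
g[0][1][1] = 70.0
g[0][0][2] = -45.0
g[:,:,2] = [[-45.0, -68.0], [-66.0, 16.0]]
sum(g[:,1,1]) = -3.0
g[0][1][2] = -68.0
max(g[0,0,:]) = 96.0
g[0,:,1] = [-31.0, 70.0]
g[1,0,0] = -65.0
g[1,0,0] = -65.0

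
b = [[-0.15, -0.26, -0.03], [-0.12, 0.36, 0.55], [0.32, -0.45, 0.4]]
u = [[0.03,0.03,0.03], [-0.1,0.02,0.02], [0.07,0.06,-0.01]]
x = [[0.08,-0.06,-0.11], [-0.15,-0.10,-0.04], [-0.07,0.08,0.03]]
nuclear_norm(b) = 1.62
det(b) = -0.12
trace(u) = 0.04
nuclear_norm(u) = 0.23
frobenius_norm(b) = 1.00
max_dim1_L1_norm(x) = 0.29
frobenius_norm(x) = 0.26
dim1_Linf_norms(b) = [0.26, 0.55, 0.45]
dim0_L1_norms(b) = [0.59, 1.07, 0.98]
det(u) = -0.00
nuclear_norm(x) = 0.41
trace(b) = 0.61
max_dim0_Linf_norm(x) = 0.15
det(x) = 0.00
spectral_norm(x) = 0.19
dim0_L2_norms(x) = [0.18, 0.14, 0.12]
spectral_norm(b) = 0.69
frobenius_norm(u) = 0.15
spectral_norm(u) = 0.13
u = b @ x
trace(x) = 0.01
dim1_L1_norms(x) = [0.25, 0.29, 0.18]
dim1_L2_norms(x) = [0.15, 0.18, 0.11]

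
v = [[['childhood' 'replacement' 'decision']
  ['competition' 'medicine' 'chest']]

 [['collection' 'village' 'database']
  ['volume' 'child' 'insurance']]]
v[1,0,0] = 'collection'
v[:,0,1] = ['replacement', 'village']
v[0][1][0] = 'competition'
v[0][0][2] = 'decision'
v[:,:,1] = [['replacement', 'medicine'], ['village', 'child']]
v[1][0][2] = 'database'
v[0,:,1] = ['replacement', 'medicine']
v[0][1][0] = 'competition'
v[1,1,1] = 'child'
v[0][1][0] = 'competition'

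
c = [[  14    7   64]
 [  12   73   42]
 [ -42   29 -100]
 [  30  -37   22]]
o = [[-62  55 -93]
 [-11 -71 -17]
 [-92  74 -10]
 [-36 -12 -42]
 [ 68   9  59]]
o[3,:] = [-36, -12, -42]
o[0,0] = -62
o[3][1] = -12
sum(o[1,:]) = -99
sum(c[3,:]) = 15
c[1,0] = 12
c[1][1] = 73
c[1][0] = 12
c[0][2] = 64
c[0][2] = 64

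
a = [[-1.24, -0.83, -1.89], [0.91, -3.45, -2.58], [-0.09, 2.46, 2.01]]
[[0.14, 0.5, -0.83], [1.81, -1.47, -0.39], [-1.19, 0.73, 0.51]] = a @ [[0.18, -0.56, 0.36], [-0.5, 0.3, 0.08], [0.03, -0.03, 0.17]]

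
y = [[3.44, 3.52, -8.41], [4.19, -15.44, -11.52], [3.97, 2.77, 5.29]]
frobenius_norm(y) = 23.13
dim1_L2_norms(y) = [9.74, 19.71, 7.17]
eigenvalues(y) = [(-15.35+0j), (4.32+6.93j), (4.32-6.93j)]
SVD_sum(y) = [[0.67, -2.68, -2.51], [3.52, -14.08, -13.15], [-0.87, 3.47, 3.24]] + [[2.12,6.23,-6.1], [-0.45,-1.31,1.29], [-0.17,-0.51,0.50]] + [[0.65, -0.02, 0.20], [1.11, -0.04, 0.34], [5.01, -0.19, 1.55]]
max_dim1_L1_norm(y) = 31.15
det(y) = -1023.32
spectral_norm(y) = 20.52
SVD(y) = [[0.18, 0.98, -0.12],[0.95, -0.21, -0.21],[-0.24, -0.08, -0.97]] @ diag([20.51775885276761, 9.201869931158253, 5.420079467103941]) @ [[0.18, -0.72, -0.67], [0.24, 0.69, -0.68], [-0.95, 0.04, -0.29]]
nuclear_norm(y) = 35.14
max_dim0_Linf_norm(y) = 15.44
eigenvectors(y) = [[(0.22+0j), -0.77+0.00j, (-0.77-0j)],[(-0.97+0j), -0.24-0.23j, -0.24+0.23j],[(0.09+0j), -0.02+0.54j, (-0.02-0.54j)]]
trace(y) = -6.71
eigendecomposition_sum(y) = [[-1.06+0.00j, 3.39+0.00j, 1.46+0.00j], [(4.67-0j), (-14.87-0j), -6.40-0.00j], [(-0.42+0j), 1.34+0.00j, 0.58+0.00j]] + [[2.25+3.07j,0.07+1.02j,-4.93+3.53j], [-0.24+1.61j,-0.29+0.33j,-2.56-0.41j], [(2.2-1.5j),(0.71-0.02j),2.36+3.52j]] + [[2.25-3.07j, 0.07-1.02j, (-4.93-3.53j)], [(-0.24-1.61j), -0.29-0.33j, (-2.56+0.41j)], [(2.2+1.5j), (0.71+0.02j), (2.36-3.52j)]]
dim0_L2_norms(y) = [6.72, 16.08, 15.21]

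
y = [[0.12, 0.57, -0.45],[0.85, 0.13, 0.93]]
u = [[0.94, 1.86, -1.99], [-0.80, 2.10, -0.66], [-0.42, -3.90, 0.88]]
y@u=[[-0.15, 3.18, -1.01],[0.30, -1.77, -0.96]]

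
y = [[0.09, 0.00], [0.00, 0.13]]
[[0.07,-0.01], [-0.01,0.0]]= y@[[0.75, -0.1],[-0.1, 0.01]]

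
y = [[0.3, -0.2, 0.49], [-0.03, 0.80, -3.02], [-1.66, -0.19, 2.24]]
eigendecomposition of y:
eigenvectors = [[(0.22-0.02j),  (0.22+0.02j),  (-0.23+0j)], [(-0.93+0j),  (-0.93-0j),  (-0.94+0j)], [0.27+0.12j,  (0.27-0.12j),  -0.25+0.00j]]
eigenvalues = [(1.67+0.38j), (1.67-0.38j), 0j]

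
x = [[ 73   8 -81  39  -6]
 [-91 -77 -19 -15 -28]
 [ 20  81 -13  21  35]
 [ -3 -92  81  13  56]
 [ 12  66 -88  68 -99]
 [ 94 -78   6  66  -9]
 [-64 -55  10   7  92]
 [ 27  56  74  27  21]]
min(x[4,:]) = -99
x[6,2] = 10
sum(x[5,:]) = 79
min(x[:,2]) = -88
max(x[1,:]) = -15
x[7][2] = 74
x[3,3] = 13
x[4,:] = [12, 66, -88, 68, -99]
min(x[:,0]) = -91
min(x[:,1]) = -92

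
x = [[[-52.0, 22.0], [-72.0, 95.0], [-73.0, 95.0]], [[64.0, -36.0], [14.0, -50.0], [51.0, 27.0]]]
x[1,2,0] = 51.0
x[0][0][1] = 22.0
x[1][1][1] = -50.0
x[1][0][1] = -36.0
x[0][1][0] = -72.0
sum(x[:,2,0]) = -22.0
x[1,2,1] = 27.0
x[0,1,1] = 95.0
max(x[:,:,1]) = 95.0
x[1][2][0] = 51.0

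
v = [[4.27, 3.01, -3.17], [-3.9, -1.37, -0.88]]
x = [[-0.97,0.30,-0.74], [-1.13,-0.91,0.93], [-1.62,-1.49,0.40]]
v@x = [[-2.41, 3.27, -1.63],[6.76, 1.39, 1.26]]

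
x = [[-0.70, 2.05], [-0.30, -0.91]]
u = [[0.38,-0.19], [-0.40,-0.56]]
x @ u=[[-1.09, -1.02], [0.25, 0.57]]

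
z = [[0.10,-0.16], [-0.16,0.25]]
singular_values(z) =[0.35, 0.0]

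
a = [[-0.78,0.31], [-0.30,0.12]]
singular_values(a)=[0.9, 0.0]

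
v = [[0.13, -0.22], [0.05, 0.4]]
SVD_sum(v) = [[0.01, -0.23], [-0.02, 0.40]] + [[0.12, 0.01], [0.07, 0.00]]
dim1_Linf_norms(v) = [0.22, 0.4]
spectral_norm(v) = 0.46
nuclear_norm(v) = 0.59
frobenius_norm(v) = 0.48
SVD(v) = [[-0.49,  0.87], [0.87,  0.49]] @ diag([0.4569360084946992, 0.13787488582382287]) @ [[-0.05, 1.00], [1.0, 0.05]]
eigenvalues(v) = [0.18, 0.35]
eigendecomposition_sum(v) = [[0.23, 0.23], [-0.05, -0.05]] + [[-0.1, -0.45], [0.10, 0.45]]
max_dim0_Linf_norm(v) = 0.4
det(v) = 0.06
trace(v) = 0.53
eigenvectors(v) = [[-0.98, 0.71], [0.22, -0.71]]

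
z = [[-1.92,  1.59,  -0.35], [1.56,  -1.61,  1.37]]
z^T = [[-1.92, 1.56], [1.59, -1.61], [-0.35, 1.37]]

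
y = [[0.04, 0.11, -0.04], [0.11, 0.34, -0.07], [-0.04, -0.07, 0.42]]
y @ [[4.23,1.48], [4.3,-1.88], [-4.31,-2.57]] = [[0.81,-0.04], [2.23,-0.3], [-2.28,-1.01]]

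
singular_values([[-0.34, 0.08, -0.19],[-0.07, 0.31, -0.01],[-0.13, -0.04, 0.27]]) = [0.43, 0.3, 0.27]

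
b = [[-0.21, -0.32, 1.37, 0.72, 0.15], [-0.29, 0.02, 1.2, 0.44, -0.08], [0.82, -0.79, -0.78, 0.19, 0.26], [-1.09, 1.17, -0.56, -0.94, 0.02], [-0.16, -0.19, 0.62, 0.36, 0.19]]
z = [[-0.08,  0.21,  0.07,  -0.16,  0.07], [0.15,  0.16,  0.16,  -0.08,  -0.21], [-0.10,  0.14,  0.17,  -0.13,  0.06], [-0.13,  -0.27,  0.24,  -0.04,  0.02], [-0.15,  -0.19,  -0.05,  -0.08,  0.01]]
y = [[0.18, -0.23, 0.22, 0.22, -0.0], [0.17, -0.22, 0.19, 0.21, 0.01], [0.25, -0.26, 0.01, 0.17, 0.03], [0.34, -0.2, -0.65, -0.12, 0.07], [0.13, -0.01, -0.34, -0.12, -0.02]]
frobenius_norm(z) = 0.71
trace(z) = 0.22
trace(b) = -1.72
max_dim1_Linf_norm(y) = 0.65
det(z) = -0.00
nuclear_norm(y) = 1.63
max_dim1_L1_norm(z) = 0.76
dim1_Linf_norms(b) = [1.37, 1.2, 0.82, 1.17, 0.62]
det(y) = 0.00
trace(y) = -0.17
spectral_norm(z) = 0.48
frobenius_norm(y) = 1.12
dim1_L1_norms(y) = [0.85, 0.8, 0.72, 1.38, 0.62]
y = z @ b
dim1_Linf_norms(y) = [0.23, 0.22, 0.26, 0.65, 0.34]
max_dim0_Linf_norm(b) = 1.37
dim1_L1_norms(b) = [2.77, 2.03, 2.84, 3.78, 1.52]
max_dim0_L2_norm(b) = 2.15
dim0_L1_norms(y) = [1.07, 0.92, 1.41, 0.84, 0.13]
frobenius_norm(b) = 3.27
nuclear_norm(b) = 4.97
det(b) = 0.00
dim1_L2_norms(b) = [1.6, 1.31, 1.42, 1.94, 0.78]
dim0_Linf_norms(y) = [0.34, 0.26, 0.65, 0.22, 0.07]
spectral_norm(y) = 0.88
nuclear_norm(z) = 1.34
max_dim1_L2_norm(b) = 1.94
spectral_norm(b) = 2.49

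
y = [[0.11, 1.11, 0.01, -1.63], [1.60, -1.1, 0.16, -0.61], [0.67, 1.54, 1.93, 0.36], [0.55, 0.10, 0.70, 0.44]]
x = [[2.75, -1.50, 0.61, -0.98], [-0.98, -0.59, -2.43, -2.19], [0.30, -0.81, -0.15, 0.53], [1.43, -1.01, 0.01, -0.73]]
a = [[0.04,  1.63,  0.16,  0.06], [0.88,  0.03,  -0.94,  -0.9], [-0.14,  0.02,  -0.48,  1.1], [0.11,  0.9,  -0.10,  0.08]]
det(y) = -0.53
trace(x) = 1.28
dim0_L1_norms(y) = [2.93, 3.85, 2.8, 3.04]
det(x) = -0.03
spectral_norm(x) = 3.87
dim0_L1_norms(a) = [1.17, 2.58, 1.68, 2.14]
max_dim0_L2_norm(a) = 1.86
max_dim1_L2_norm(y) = 2.58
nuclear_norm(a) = 4.62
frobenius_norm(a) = 2.73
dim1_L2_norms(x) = [3.34, 3.47, 1.02, 1.9]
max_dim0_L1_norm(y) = 3.85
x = a @ y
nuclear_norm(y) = 6.83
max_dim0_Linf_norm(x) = 2.75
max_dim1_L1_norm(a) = 2.75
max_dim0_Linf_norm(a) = 1.63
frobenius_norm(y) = 3.97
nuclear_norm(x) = 8.25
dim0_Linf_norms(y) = [1.6, 1.54, 1.93, 1.63]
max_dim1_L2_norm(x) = 3.47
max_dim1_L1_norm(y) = 4.5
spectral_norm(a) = 1.87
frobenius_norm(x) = 5.27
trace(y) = 1.38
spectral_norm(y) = 2.76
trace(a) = -0.33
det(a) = -0.00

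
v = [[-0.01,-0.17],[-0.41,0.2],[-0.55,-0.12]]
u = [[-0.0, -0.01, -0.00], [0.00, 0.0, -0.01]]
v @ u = [[0.0, 0.0, 0.00], [0.00, 0.00, -0.0], [0.00, 0.01, 0.0]]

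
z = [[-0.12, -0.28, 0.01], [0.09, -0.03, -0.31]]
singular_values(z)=[0.33, 0.3]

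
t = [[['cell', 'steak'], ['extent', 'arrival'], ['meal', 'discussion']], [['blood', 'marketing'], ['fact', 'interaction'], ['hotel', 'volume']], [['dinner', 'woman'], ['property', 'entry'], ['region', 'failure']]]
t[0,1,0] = 'extent'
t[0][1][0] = 'extent'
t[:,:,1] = [['steak', 'arrival', 'discussion'], ['marketing', 'interaction', 'volume'], ['woman', 'entry', 'failure']]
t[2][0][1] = 'woman'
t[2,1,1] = 'entry'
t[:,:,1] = [['steak', 'arrival', 'discussion'], ['marketing', 'interaction', 'volume'], ['woman', 'entry', 'failure']]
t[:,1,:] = [['extent', 'arrival'], ['fact', 'interaction'], ['property', 'entry']]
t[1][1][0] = 'fact'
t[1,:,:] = [['blood', 'marketing'], ['fact', 'interaction'], ['hotel', 'volume']]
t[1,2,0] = 'hotel'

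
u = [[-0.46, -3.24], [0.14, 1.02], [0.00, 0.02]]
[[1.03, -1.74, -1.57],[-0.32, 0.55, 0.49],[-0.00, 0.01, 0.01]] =u @ [[-0.76,  -0.72,  0.18], [-0.21,  0.64,  0.46]]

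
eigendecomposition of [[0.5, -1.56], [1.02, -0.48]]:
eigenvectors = [[(0.78+0j), (0.78-0j)], [(0.24-0.58j), (0.24+0.58j)]]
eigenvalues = [(0.01+1.16j), (0.01-1.16j)]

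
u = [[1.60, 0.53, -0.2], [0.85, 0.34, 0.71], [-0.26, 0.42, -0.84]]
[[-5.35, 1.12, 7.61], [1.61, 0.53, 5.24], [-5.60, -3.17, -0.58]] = u@[[-1.64, 2.52, 3.78], [-3.01, -5.38, 3.40], [5.67, 0.3, 1.22]]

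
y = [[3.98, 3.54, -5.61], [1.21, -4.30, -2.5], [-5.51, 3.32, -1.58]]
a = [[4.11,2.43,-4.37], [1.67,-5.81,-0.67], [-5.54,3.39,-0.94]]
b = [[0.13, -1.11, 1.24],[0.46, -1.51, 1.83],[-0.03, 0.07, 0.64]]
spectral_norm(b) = 2.97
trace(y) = -1.90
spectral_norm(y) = 7.83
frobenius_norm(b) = 3.01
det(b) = 0.23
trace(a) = -2.64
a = b + y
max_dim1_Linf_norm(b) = 1.83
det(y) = 225.99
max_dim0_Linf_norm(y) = 5.61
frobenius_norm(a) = 11.04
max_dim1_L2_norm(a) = 6.56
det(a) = 160.53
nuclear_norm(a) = 17.87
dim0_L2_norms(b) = [0.48, 1.88, 2.3]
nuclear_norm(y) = 19.07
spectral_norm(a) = 8.33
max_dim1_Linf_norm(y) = 5.61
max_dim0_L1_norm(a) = 11.63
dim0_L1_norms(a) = [11.32, 11.63, 5.98]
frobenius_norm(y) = 11.40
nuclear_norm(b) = 3.60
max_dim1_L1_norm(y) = 13.13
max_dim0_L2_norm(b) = 2.3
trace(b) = -0.74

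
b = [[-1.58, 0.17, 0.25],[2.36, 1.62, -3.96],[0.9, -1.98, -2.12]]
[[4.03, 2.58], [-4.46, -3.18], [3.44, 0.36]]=b @ [[-2.94, -1.76], [-1.67, -0.5], [-1.31, -0.45]]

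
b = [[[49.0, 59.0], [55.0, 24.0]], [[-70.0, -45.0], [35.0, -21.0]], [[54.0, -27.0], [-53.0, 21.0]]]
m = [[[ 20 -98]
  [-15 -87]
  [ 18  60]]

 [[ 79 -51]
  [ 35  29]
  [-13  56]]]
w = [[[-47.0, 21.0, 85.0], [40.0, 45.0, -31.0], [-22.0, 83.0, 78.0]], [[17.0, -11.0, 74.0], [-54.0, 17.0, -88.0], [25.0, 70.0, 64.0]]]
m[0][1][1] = -87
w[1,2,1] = 70.0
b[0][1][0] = 55.0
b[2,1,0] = -53.0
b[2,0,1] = -27.0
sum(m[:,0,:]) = -50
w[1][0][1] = -11.0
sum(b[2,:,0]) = 1.0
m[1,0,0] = 79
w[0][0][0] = -47.0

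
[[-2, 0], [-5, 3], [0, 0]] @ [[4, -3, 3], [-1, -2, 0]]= [[-8, 6, -6], [-23, 9, -15], [0, 0, 0]]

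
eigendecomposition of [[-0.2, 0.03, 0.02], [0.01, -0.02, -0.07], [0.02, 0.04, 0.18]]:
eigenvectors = [[1.0, -0.02, -0.12], [-0.07, 0.35, -0.97], [-0.04, -0.94, 0.23]]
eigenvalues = [-0.2, 0.17, -0.0]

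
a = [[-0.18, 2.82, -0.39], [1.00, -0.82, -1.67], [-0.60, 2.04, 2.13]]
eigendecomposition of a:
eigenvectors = [[(-0.86+0j), 0.77+0.00j, 0.77-0.00j],[(0.38+0j), 0.42+0.18j, (0.42-0.18j)],[-0.35+0.00j, 0.01-0.45j, 0.01+0.45j]]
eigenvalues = [(-1.57+0j), (1.35+0.88j), (1.35-0.88j)]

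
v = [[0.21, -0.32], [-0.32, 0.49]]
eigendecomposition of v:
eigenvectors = [[-0.84, 0.55], [-0.55, -0.84]]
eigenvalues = [0.0, 0.7]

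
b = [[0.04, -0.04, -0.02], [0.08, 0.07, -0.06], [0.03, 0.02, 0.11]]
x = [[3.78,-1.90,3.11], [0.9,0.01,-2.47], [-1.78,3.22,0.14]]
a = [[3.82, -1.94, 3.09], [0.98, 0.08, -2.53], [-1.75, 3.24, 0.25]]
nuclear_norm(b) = 0.29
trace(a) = 4.15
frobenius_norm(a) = 6.99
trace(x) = 3.93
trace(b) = 0.22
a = x + b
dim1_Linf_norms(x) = [3.78, 2.47, 3.22]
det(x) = 31.02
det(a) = 33.52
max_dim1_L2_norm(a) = 5.28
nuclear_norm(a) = 10.93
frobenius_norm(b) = 0.18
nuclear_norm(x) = 10.76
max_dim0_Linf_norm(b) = 0.11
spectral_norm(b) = 0.13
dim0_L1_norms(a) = [6.55, 5.26, 5.87]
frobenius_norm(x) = 6.93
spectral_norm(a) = 5.93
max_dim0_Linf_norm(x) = 3.78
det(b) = 0.00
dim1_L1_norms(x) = [8.79, 3.38, 5.14]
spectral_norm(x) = 5.92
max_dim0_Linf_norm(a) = 3.82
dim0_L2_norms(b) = [0.09, 0.08, 0.13]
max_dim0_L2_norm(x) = 4.27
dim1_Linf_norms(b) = [0.04, 0.08, 0.11]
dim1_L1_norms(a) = [8.85, 3.59, 5.24]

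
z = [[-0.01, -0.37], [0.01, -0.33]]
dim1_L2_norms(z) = [0.37, 0.33]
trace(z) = -0.34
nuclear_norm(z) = 0.51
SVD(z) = [[0.75, 0.67], [0.67, -0.75]] @ diag([0.4957828672554851, 0.014119084103793334]) @ [[-0.0, -1.00], [-1.0, 0.0]]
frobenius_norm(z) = 0.50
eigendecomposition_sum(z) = [[-0.02,0.03], [-0.00,0.0]] + [[0.01, -0.4],  [0.01, -0.33]]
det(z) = 0.01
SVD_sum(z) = [[-0.0, -0.37], [-0.0, -0.33]] + [[-0.01,0.00], [0.01,-0.0]]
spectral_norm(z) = 0.50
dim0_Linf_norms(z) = [0.01, 0.37]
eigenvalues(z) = [-0.02, -0.32]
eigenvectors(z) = [[1.0, 0.77], [0.03, 0.64]]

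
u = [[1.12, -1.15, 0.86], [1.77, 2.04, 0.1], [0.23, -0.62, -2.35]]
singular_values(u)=[2.82, 2.41, 1.69]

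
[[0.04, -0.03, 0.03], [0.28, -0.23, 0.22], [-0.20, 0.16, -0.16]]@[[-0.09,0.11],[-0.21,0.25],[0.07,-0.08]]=[[0.00, -0.01],[0.04, -0.04],[-0.03, 0.03]]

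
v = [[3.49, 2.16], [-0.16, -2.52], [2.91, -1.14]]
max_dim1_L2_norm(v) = 4.1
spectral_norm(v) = 4.77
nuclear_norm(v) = 7.97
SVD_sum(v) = [[3.72,1.65], [-1.07,-0.47], [2.01,0.89]] + [[-0.23, 0.51], [0.91, -2.05], [0.9, -2.03]]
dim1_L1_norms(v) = [5.65, 2.68, 4.05]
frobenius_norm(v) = 5.74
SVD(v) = [[-0.85, 0.17],[0.25, -0.70],[-0.46, -0.69]] @ diag([4.767339362416001, 3.2034162082937327]) @ [[-0.91, -0.41], [-0.41, 0.91]]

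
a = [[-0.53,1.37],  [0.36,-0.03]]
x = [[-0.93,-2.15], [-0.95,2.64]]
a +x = [[-1.46, -0.78], [-0.59, 2.61]]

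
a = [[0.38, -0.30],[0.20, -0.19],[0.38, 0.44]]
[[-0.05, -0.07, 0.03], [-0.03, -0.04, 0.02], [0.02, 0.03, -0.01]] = a @ [[-0.05, -0.08, 0.03],[0.09, 0.14, -0.05]]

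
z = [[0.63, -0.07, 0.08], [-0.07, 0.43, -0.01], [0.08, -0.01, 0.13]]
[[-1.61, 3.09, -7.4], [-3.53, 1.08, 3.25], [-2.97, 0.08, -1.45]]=z @ [[-0.59, 5.61, -10.58],  [-8.84, 3.36, 5.73],  [-23.19, -2.59, -4.2]]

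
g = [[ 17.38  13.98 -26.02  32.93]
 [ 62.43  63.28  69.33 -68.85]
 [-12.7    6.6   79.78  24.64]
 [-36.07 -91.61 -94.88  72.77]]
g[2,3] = 24.64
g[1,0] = 62.43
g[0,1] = 13.98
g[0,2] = -26.02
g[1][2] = 69.33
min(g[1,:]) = -68.85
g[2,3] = 24.64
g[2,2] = 79.78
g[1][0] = 62.43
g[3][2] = -94.88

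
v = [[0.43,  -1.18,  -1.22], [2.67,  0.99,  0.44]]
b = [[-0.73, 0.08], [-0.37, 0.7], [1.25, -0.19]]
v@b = [[-1.4, -0.56], [-1.77, 0.82]]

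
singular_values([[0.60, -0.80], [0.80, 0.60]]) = [1.0, 1.0]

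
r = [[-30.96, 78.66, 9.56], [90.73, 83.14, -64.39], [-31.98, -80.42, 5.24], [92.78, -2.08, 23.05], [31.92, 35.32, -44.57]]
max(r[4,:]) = 35.32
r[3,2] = 23.05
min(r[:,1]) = -80.42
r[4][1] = 35.32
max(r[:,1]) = 83.14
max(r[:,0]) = 92.78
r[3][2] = 23.05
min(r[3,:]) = -2.08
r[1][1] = 83.14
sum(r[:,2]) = -71.11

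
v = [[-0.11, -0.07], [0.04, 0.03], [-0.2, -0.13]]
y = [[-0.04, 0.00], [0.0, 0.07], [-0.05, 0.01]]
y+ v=[[-0.15, -0.07], [0.04, 0.1], [-0.25, -0.12]]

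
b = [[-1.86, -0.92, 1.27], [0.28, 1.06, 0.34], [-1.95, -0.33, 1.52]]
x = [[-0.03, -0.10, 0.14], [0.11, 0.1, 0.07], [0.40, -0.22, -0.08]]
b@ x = [[0.46, -0.19, -0.43], [0.24, 0.0, 0.09], [0.63, -0.17, -0.42]]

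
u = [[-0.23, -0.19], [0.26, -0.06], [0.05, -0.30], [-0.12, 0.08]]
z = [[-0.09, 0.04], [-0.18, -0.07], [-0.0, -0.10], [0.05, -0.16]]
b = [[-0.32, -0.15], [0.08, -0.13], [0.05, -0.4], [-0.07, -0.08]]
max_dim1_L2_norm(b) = 0.4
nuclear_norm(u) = 0.74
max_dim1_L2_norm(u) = 0.3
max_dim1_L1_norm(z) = 0.25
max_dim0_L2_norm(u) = 0.37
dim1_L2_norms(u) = [0.3, 0.27, 0.3, 0.14]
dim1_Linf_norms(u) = [0.23, 0.26, 0.3, 0.12]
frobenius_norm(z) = 0.29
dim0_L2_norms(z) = [0.21, 0.21]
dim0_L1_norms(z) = [0.32, 0.37]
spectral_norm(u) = 0.37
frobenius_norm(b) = 0.57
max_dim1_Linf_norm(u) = 0.3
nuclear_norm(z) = 0.41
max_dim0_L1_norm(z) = 0.37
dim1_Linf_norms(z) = [0.09, 0.18, 0.1, 0.16]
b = u + z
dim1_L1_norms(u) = [0.42, 0.32, 0.35, 0.2]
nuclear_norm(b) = 0.79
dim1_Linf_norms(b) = [0.32, 0.13, 0.4, 0.08]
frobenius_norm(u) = 0.52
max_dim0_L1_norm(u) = 0.66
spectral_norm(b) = 0.46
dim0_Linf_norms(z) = [0.18, 0.16]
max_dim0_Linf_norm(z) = 0.18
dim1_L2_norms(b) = [0.35, 0.15, 0.4, 0.11]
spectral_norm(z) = 0.21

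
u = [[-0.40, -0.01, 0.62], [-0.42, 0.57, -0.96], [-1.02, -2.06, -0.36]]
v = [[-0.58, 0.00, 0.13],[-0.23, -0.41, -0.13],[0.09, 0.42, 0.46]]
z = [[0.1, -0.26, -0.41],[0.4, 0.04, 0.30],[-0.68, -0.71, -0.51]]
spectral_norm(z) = 1.22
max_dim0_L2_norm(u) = 2.14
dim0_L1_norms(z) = [1.18, 1.01, 1.22]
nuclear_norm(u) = 4.19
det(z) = 0.12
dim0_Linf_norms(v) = [0.58, 0.42, 0.46]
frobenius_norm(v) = 0.99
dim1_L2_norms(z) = [0.5, 0.5, 1.11]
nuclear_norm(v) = 1.53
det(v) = 0.07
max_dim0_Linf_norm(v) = 0.58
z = v @ u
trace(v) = -0.53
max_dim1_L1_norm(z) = 1.9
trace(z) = -0.37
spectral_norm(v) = 0.77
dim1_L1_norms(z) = [0.77, 0.74, 1.9]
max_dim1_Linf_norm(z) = 0.71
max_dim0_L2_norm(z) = 0.8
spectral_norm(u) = 2.34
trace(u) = -0.19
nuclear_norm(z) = 1.88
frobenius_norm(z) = 1.31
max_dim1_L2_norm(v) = 0.63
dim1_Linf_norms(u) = [0.62, 0.96, 2.06]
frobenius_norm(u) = 2.72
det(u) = 1.76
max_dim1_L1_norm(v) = 0.97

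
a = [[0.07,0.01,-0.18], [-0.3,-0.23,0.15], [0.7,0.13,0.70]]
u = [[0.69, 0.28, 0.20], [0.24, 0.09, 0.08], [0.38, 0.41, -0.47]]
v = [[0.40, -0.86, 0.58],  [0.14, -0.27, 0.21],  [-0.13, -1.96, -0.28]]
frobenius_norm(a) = 1.10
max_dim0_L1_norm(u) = 1.31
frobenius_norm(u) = 1.10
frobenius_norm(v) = 2.30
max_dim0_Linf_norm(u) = 0.69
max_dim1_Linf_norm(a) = 0.7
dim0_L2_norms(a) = [0.76, 0.26, 0.74]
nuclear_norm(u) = 1.50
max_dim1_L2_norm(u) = 0.77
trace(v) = -0.15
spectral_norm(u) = 0.95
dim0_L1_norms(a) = [1.07, 0.37, 1.03]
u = v @ a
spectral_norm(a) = 1.01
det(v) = 0.01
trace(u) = 0.31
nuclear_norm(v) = 2.97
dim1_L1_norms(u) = [1.17, 0.41, 1.26]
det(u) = 0.00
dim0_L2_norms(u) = [0.82, 0.5, 0.52]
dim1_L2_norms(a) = [0.19, 0.41, 1.0]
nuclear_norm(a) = 1.50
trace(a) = 0.54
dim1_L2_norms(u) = [0.77, 0.27, 0.73]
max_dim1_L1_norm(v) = 2.37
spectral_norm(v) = 2.16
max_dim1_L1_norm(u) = 1.26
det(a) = -0.03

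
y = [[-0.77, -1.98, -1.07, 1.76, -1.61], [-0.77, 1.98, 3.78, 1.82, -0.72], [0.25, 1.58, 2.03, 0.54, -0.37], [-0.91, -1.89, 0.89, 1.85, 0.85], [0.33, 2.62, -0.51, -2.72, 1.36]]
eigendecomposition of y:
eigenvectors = [[-0.50+0.00j, 0.55+0.01j, (0.55-0.01j), 0.33-0.46j, 0.33+0.46j], [(0.63+0j), 0.02-0.09j, 0.02+0.09j, 0.37+0.05j, 0.37-0.05j], [(0.34+0j), -0.01-0.20j, (-0.01+0.2j), (-0.4-0.07j), (-0.4+0.07j)], [(-0.01+0j), 0.09+0.47j, 0.09-0.47j, (0.59+0j), 0.59-0.00j], [0.49+0.00j, -0.64+0.00j, (-0.64-0j), (0.19+0.04j), 0.19-0.04j]]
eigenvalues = [(4.05+0j), (1.39+2.2j), (1.39-2.2j), (-0.19+0.49j), (-0.19-0.49j)]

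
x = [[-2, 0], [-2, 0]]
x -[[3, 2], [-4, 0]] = [[-5, -2], [2, 0]]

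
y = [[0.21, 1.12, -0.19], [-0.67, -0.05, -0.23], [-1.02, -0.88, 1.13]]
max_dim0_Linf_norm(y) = 1.13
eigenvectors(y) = [[-0.64+0.00j, (-0.64-0j), -0.21+0.00j], [(0.13-0.56j), (0.13+0.56j), (-0.06+0j)], [(-0.11-0.49j), -0.11+0.49j, (0.98+0j)]]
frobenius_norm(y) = 2.22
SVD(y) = [[-0.48, -0.8, 0.37], [0.14, -0.49, -0.86], [0.87, -0.36, 0.34]] @ diag([1.9864778270355576, 0.7747936121678656, 0.6198392543554823]) @ [[-0.54, -0.66, 0.52], [0.68, -0.71, -0.19], [0.49, 0.25, 0.83]]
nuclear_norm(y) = 3.38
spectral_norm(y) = 1.99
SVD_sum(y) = [[0.52,0.62,-0.50], [-0.15,-0.18,0.14], [-0.94,-1.13,0.90]] + [[-0.42, 0.44, 0.11], [-0.26, 0.27, 0.07], [-0.19, 0.2, 0.05]] + [[0.11, 0.06, 0.19], [-0.26, -0.14, -0.44], [0.1, 0.05, 0.18]]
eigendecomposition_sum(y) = [[(0.06+0.39j), 0.44-0.04j, (0.04+0.08j)],  [-0.35-0.03j, -0.06+0.39j, (-0.08+0.02j)],  [-0.29+0.11j, (0.11+0.33j), (-0.06+0.04j)]] + [[(0.06-0.39j), (0.44+0.04j), 0.04-0.08j], [-0.35+0.03j, -0.06-0.39j, (-0.08-0.02j)], [(-0.29-0.11j), 0.11-0.33j, (-0.06-0.04j)]] + [[0.10-0.00j, (0.24+0j), -0.27+0.00j], [0.03-0.00j, 0.06+0.00j, -0.07+0.00j], [-0.45+0.00j, (-1.1-0j), (1.24-0j)]]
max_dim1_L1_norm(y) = 3.03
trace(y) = 1.29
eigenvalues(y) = [(-0.06+0.82j), (-0.06-0.82j), (1.4+0j)]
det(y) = 0.95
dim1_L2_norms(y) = [1.16, 0.71, 1.76]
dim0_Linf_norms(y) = [1.02, 1.12, 1.13]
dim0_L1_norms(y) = [1.9, 2.05, 1.55]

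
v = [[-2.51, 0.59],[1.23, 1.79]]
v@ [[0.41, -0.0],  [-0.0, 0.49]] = [[-1.03, 0.29], [0.50, 0.88]]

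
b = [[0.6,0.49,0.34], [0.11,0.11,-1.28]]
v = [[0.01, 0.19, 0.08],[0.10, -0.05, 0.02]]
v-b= [[-0.59, -0.3, -0.26], [-0.01, -0.16, 1.30]]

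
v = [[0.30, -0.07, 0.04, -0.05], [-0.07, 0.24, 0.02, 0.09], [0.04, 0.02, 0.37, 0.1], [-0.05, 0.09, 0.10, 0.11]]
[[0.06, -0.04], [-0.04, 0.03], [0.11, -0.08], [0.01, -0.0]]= v@[[0.1,-0.09], [-0.12,0.07], [0.33,-0.22], [-0.11,0.08]]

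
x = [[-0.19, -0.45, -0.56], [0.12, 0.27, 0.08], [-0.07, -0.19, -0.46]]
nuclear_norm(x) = 1.15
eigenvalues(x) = [0.12, -0.01, -0.5]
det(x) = 0.00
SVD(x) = [[-0.81, 0.12, -0.58], [0.27, -0.8, -0.54], [-0.53, -0.59, 0.61]] @ diag([0.9208834029322431, 0.22464652132781185, 0.002774645787351508]) @ [[0.24,0.58,0.78], [-0.34,-0.70,0.63], [0.91,-0.42,0.03]]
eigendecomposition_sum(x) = [[-0.10, -0.24, 0.07], [0.10, 0.22, -0.06], [-0.02, -0.04, 0.01]] + [[-0.02, -0.01, 0.02], [0.01, 0.01, -0.01], [-0.00, -0.00, 0.0]] + [[-0.07, -0.20, -0.65],[0.02, 0.05, 0.15],[-0.05, -0.15, -0.47]]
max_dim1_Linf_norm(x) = 0.56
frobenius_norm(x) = 0.95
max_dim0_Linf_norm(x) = 0.56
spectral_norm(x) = 0.92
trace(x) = -0.38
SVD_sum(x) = [[-0.18, -0.43, -0.58], [0.06, 0.14, 0.19], [-0.12, -0.28, -0.38]] + [[-0.01, -0.02, 0.02], [0.06, 0.13, -0.11], [0.05, 0.09, -0.08]] + [[-0.00,0.00,-0.0], [-0.0,0.00,-0.0], [0.00,-0.0,0.0]]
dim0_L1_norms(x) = [0.38, 0.91, 1.1]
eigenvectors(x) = [[0.73,-0.92,0.79], [-0.67,0.4,-0.19], [0.13,-0.03,0.58]]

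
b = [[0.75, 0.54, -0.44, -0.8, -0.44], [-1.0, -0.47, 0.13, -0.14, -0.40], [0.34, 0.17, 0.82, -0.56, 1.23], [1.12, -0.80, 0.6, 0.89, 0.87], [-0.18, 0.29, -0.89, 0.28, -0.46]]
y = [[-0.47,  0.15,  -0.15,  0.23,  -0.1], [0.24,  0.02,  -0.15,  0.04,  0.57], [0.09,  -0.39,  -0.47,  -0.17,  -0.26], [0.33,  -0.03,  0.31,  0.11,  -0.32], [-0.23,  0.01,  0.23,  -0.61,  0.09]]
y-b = [[-1.22, -0.39, 0.29, 1.03, 0.34], [1.24, 0.49, -0.28, 0.18, 0.97], [-0.25, -0.56, -1.29, 0.39, -1.49], [-0.79, 0.77, -0.29, -0.78, -1.19], [-0.05, -0.28, 1.12, -0.89, 0.55]]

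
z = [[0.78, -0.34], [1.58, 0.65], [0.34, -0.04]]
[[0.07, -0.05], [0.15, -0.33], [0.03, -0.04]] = z @ [[0.09, -0.14], [0.01, -0.17]]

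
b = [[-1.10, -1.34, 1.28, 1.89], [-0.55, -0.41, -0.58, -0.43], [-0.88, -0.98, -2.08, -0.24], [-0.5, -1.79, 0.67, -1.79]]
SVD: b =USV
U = [[-0.57, -0.77, 0.30, -0.02], [0.28, -0.13, 0.14, -0.94], [0.60, -0.18, 0.72, 0.31], [0.49, -0.61, -0.62, 0.13]]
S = [2.99, 2.88, 2.27, 0.25]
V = [[-0.1, -0.27, -0.61, -0.74],  [0.48, 0.81, -0.33, -0.09],  [-0.32, -0.03, -0.71, 0.63],  [0.81, -0.52, -0.16, 0.21]]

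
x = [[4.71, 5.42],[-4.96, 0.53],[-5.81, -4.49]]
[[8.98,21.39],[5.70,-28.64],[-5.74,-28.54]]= x @ [[-0.89, 5.67], [2.43, -0.98]]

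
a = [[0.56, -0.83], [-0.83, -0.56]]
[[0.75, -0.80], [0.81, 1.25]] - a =[[0.19, 0.03], [1.64, 1.81]]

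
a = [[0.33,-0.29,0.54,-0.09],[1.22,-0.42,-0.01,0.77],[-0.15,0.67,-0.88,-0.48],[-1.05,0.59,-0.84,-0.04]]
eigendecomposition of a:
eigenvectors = [[0.31+0.01j, (0.31-0.01j), (-0.46+0j), 0.10+0.00j], [(-0.17-0.18j), -0.17+0.18j, 0.08+0.00j, (0.83+0j)], [-0.85+0.00j, -0.85-0.00j, (-0.18+0j), 0.44+0.00j], [-0.35+0.06j, -0.35-0.06j, 0.86+0.00j, 0.31+0.00j]]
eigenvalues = [(-0.89+0.18j), (-0.89-0.18j), (0.75+0j), (0.01+0j)]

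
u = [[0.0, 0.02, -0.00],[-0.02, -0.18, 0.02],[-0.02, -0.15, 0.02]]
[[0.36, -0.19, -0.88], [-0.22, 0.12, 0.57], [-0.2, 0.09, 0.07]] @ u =[[0.02,0.17,-0.02],[-0.01,-0.11,0.01],[-0.0,-0.03,0.0]]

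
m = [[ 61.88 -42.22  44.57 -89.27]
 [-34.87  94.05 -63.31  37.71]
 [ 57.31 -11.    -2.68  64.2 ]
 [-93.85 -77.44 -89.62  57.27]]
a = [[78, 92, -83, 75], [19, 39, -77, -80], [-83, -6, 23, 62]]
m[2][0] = 57.31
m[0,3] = -89.27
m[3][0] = -93.85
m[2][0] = 57.31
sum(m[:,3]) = 69.91000000000001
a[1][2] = -77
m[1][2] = -63.31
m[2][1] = -11.0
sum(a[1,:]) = -99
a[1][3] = -80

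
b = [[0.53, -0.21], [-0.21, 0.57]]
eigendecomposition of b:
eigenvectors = [[-0.74, 0.67], [-0.67, -0.74]]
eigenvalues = [0.34, 0.76]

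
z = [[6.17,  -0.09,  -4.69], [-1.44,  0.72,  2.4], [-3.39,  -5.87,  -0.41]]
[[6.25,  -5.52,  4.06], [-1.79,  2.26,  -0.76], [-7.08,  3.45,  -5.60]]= z@[[0.42, -0.09, 0.50], [1.02, -0.61, 0.68], [-0.80, 1.07, -0.22]]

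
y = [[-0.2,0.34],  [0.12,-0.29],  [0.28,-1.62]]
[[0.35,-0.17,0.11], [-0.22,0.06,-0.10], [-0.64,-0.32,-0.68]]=y@ [[-1.49, 1.68, 0.24], [0.14, 0.49, 0.46]]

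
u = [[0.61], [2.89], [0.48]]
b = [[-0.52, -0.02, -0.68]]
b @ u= [[-0.7]]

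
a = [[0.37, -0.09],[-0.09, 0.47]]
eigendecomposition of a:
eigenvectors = [[-0.86, 0.51], [-0.51, -0.86]]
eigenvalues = [0.32, 0.52]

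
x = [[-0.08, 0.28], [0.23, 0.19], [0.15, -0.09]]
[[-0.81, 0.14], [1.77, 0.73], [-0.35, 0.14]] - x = [[-0.73, -0.14], [1.54, 0.54], [-0.50, 0.23]]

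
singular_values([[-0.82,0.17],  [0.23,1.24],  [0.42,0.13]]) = [1.28, 0.92]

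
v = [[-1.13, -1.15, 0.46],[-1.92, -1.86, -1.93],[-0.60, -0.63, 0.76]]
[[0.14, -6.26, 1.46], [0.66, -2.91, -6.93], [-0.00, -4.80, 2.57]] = v@[[2.02, 1.09, 0.20], [-2.2, 3.28, -0.08], [-0.23, -2.74, 3.47]]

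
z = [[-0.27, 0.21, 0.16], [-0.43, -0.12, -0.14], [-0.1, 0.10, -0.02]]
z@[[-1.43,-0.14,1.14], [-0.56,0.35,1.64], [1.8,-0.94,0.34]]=[[0.56,  -0.04,  0.09], [0.43,  0.15,  -0.73], [0.05,  0.07,  0.04]]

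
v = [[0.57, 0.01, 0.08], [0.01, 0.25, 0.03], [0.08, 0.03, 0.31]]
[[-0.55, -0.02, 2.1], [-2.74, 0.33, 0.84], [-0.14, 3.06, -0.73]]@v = [[-0.15, 0.05, 0.61], [-1.49, 0.08, 0.05], [-0.11, 0.74, -0.15]]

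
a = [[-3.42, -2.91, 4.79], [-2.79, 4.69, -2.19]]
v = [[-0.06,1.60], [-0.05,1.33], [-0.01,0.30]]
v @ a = [[-4.26, 7.68, -3.79], [-3.54, 6.38, -3.15], [-0.8, 1.44, -0.70]]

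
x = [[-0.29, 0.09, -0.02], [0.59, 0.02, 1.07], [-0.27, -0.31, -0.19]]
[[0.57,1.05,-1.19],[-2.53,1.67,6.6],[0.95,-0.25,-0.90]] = x@[[-2.06, -3.34, 3.0], [-0.52, 1.65, -2.52], [-1.22, 3.37, 4.56]]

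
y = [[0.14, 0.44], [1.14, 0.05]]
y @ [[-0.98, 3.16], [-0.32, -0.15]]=[[-0.28, 0.38], [-1.13, 3.59]]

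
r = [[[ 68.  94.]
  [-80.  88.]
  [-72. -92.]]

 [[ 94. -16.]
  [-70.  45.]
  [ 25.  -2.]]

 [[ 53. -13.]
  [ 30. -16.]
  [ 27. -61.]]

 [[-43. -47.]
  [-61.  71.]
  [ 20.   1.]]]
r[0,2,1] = -92.0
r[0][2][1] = -92.0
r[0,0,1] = 94.0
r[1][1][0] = -70.0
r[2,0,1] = -13.0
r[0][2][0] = -72.0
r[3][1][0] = -61.0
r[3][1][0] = -61.0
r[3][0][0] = -43.0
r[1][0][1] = -16.0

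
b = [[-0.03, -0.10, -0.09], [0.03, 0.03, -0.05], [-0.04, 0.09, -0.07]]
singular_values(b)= [0.14, 0.13, 0.05]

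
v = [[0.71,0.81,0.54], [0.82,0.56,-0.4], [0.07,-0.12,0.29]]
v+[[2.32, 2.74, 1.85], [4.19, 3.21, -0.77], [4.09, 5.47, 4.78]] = [[3.03, 3.55, 2.39],[5.01, 3.77, -1.17],[4.16, 5.35, 5.07]]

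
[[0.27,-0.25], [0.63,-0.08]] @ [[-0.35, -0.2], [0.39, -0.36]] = [[-0.19, 0.04], [-0.25, -0.1]]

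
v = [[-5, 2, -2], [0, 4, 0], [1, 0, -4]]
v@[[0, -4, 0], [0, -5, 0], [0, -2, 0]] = [[0, 14, 0], [0, -20, 0], [0, 4, 0]]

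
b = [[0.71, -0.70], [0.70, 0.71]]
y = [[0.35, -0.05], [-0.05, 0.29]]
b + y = [[1.06, -0.75], [0.65, 1.00]]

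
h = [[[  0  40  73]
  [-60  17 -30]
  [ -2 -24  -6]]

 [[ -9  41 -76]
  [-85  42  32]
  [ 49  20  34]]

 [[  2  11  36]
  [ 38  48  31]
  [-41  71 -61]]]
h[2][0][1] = 11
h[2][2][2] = -61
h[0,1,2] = -30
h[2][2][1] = 71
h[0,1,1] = 17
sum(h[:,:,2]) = 33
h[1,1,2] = 32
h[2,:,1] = [11, 48, 71]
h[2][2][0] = -41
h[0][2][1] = -24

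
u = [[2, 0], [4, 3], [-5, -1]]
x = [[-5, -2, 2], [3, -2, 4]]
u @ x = [[-10, -4, 4], [-11, -14, 20], [22, 12, -14]]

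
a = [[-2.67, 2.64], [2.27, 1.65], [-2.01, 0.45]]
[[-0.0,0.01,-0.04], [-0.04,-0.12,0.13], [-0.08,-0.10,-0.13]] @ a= [[0.10, -0.00], [-0.43, -0.25], [0.25, -0.43]]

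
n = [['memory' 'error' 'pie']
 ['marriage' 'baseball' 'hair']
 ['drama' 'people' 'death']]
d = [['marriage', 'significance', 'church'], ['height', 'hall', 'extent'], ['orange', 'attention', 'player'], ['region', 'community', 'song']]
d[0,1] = 'significance'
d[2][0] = 'orange'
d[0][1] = 'significance'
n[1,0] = 'marriage'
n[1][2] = 'hair'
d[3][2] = 'song'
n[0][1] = 'error'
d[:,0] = ['marriage', 'height', 'orange', 'region']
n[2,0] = 'drama'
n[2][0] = 'drama'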